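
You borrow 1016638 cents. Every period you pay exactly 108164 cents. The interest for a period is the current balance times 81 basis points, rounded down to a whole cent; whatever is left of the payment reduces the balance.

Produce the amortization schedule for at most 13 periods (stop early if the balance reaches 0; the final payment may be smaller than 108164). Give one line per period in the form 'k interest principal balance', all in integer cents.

1. interest=⌊1016638·81/10000⌋=8234; principal=108164-8234=99930; balance=1016638-99930=916708
2. interest=⌊916708·81/10000⌋=7425; principal=108164-7425=100739; balance=916708-100739=815969
3. interest=⌊815969·81/10000⌋=6609; principal=108164-6609=101555; balance=815969-101555=714414
4. interest=⌊714414·81/10000⌋=5786; principal=108164-5786=102378; balance=714414-102378=612036
5. interest=⌊612036·81/10000⌋=4957; principal=108164-4957=103207; balance=612036-103207=508829
6. interest=⌊508829·81/10000⌋=4121; principal=108164-4121=104043; balance=508829-104043=404786
7. interest=⌊404786·81/10000⌋=3278; principal=108164-3278=104886; balance=404786-104886=299900
8. interest=⌊299900·81/10000⌋=2429; principal=108164-2429=105735; balance=299900-105735=194165
9. interest=⌊194165·81/10000⌋=1572; principal=108164-1572=106592; balance=194165-106592=87573
10. interest=⌊87573·81/10000⌋=709; principal=min(108164-709,87573)=87573; balance=87573-87573=0

1 8234 99930 916708
2 7425 100739 815969
3 6609 101555 714414
4 5786 102378 612036
5 4957 103207 508829
6 4121 104043 404786
7 3278 104886 299900
8 2429 105735 194165
9 1572 106592 87573
10 709 87573 0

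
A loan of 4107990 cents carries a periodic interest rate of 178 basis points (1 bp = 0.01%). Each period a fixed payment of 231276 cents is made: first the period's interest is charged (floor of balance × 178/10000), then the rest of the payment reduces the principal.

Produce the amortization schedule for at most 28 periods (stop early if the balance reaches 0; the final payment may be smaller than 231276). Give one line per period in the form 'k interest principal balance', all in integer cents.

1 73122 158154 3949836
2 70307 160969 3788867
3 67441 163835 3625032
4 64525 166751 3458281
5 61557 169719 3288562
6 58536 172740 3115822
7 55461 175815 2940007
8 52332 178944 2761063
9 49146 182130 2578933
10 45905 185371 2393562
11 42605 188671 2204891
12 39247 192029 2012862
13 35828 195448 1817414
14 32349 198927 1618487
15 28809 202467 1416020
16 25205 206071 1209949
17 21537 209739 1000210
18 17803 213473 786737
19 14003 217273 569464
20 10136 221140 348324
21 6200 225076 123248
22 2193 123248 0

1. interest=⌊4107990·178/10000⌋=73122; principal=231276-73122=158154; balance=4107990-158154=3949836
2. interest=⌊3949836·178/10000⌋=70307; principal=231276-70307=160969; balance=3949836-160969=3788867
3. interest=⌊3788867·178/10000⌋=67441; principal=231276-67441=163835; balance=3788867-163835=3625032
4. interest=⌊3625032·178/10000⌋=64525; principal=231276-64525=166751; balance=3625032-166751=3458281
5. interest=⌊3458281·178/10000⌋=61557; principal=231276-61557=169719; balance=3458281-169719=3288562
6. interest=⌊3288562·178/10000⌋=58536; principal=231276-58536=172740; balance=3288562-172740=3115822
7. interest=⌊3115822·178/10000⌋=55461; principal=231276-55461=175815; balance=3115822-175815=2940007
8. interest=⌊2940007·178/10000⌋=52332; principal=231276-52332=178944; balance=2940007-178944=2761063
9. interest=⌊2761063·178/10000⌋=49146; principal=231276-49146=182130; balance=2761063-182130=2578933
10. interest=⌊2578933·178/10000⌋=45905; principal=231276-45905=185371; balance=2578933-185371=2393562
11. interest=⌊2393562·178/10000⌋=42605; principal=231276-42605=188671; balance=2393562-188671=2204891
12. interest=⌊2204891·178/10000⌋=39247; principal=231276-39247=192029; balance=2204891-192029=2012862
13. interest=⌊2012862·178/10000⌋=35828; principal=231276-35828=195448; balance=2012862-195448=1817414
14. interest=⌊1817414·178/10000⌋=32349; principal=231276-32349=198927; balance=1817414-198927=1618487
15. interest=⌊1618487·178/10000⌋=28809; principal=231276-28809=202467; balance=1618487-202467=1416020
16. interest=⌊1416020·178/10000⌋=25205; principal=231276-25205=206071; balance=1416020-206071=1209949
17. interest=⌊1209949·178/10000⌋=21537; principal=231276-21537=209739; balance=1209949-209739=1000210
18. interest=⌊1000210·178/10000⌋=17803; principal=231276-17803=213473; balance=1000210-213473=786737
19. interest=⌊786737·178/10000⌋=14003; principal=231276-14003=217273; balance=786737-217273=569464
20. interest=⌊569464·178/10000⌋=10136; principal=231276-10136=221140; balance=569464-221140=348324
21. interest=⌊348324·178/10000⌋=6200; principal=231276-6200=225076; balance=348324-225076=123248
22. interest=⌊123248·178/10000⌋=2193; principal=min(231276-2193,123248)=123248; balance=123248-123248=0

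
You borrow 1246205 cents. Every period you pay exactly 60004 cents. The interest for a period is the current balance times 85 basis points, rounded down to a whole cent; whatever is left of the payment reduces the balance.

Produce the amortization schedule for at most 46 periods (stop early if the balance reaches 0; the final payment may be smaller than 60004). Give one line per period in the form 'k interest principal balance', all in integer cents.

1 10592 49412 1196793
2 10172 49832 1146961
3 9749 50255 1096706
4 9322 50682 1046024
5 8891 51113 994911
6 8456 51548 943363
7 8018 51986 891377
8 7576 52428 838949
9 7131 52873 786076
10 6681 53323 732753
11 6228 53776 678977
12 5771 54233 624744
13 5310 54694 570050
14 4845 55159 514891
15 4376 55628 459263
16 3903 56101 403162
17 3426 56578 346584
18 2945 57059 289525
19 2460 57544 231981
20 1971 58033 173948
21 1478 58526 115422
22 981 59023 56399
23 479 56399 0

1. interest=⌊1246205·85/10000⌋=10592; principal=60004-10592=49412; balance=1246205-49412=1196793
2. interest=⌊1196793·85/10000⌋=10172; principal=60004-10172=49832; balance=1196793-49832=1146961
3. interest=⌊1146961·85/10000⌋=9749; principal=60004-9749=50255; balance=1146961-50255=1096706
4. interest=⌊1096706·85/10000⌋=9322; principal=60004-9322=50682; balance=1096706-50682=1046024
5. interest=⌊1046024·85/10000⌋=8891; principal=60004-8891=51113; balance=1046024-51113=994911
6. interest=⌊994911·85/10000⌋=8456; principal=60004-8456=51548; balance=994911-51548=943363
7. interest=⌊943363·85/10000⌋=8018; principal=60004-8018=51986; balance=943363-51986=891377
8. interest=⌊891377·85/10000⌋=7576; principal=60004-7576=52428; balance=891377-52428=838949
9. interest=⌊838949·85/10000⌋=7131; principal=60004-7131=52873; balance=838949-52873=786076
10. interest=⌊786076·85/10000⌋=6681; principal=60004-6681=53323; balance=786076-53323=732753
11. interest=⌊732753·85/10000⌋=6228; principal=60004-6228=53776; balance=732753-53776=678977
12. interest=⌊678977·85/10000⌋=5771; principal=60004-5771=54233; balance=678977-54233=624744
13. interest=⌊624744·85/10000⌋=5310; principal=60004-5310=54694; balance=624744-54694=570050
14. interest=⌊570050·85/10000⌋=4845; principal=60004-4845=55159; balance=570050-55159=514891
15. interest=⌊514891·85/10000⌋=4376; principal=60004-4376=55628; balance=514891-55628=459263
16. interest=⌊459263·85/10000⌋=3903; principal=60004-3903=56101; balance=459263-56101=403162
17. interest=⌊403162·85/10000⌋=3426; principal=60004-3426=56578; balance=403162-56578=346584
18. interest=⌊346584·85/10000⌋=2945; principal=60004-2945=57059; balance=346584-57059=289525
19. interest=⌊289525·85/10000⌋=2460; principal=60004-2460=57544; balance=289525-57544=231981
20. interest=⌊231981·85/10000⌋=1971; principal=60004-1971=58033; balance=231981-58033=173948
21. interest=⌊173948·85/10000⌋=1478; principal=60004-1478=58526; balance=173948-58526=115422
22. interest=⌊115422·85/10000⌋=981; principal=60004-981=59023; balance=115422-59023=56399
23. interest=⌊56399·85/10000⌋=479; principal=min(60004-479,56399)=56399; balance=56399-56399=0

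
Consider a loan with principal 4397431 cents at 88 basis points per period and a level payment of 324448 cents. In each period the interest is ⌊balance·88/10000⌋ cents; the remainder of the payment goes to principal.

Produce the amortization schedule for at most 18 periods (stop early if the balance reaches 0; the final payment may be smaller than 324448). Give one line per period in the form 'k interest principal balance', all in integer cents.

1 38697 285751 4111680
2 36182 288266 3823414
3 33646 290802 3532612
4 31086 293362 3239250
5 28505 295943 2943307
6 25901 298547 2644760
7 23273 301175 2343585
8 20623 303825 2039760
9 17949 306499 1733261
10 15252 309196 1424065
11 12531 311917 1112148
12 9786 314662 797486
13 7017 317431 480055
14 4224 320224 159831
15 1406 159831 0

1. interest=⌊4397431·88/10000⌋=38697; principal=324448-38697=285751; balance=4397431-285751=4111680
2. interest=⌊4111680·88/10000⌋=36182; principal=324448-36182=288266; balance=4111680-288266=3823414
3. interest=⌊3823414·88/10000⌋=33646; principal=324448-33646=290802; balance=3823414-290802=3532612
4. interest=⌊3532612·88/10000⌋=31086; principal=324448-31086=293362; balance=3532612-293362=3239250
5. interest=⌊3239250·88/10000⌋=28505; principal=324448-28505=295943; balance=3239250-295943=2943307
6. interest=⌊2943307·88/10000⌋=25901; principal=324448-25901=298547; balance=2943307-298547=2644760
7. interest=⌊2644760·88/10000⌋=23273; principal=324448-23273=301175; balance=2644760-301175=2343585
8. interest=⌊2343585·88/10000⌋=20623; principal=324448-20623=303825; balance=2343585-303825=2039760
9. interest=⌊2039760·88/10000⌋=17949; principal=324448-17949=306499; balance=2039760-306499=1733261
10. interest=⌊1733261·88/10000⌋=15252; principal=324448-15252=309196; balance=1733261-309196=1424065
11. interest=⌊1424065·88/10000⌋=12531; principal=324448-12531=311917; balance=1424065-311917=1112148
12. interest=⌊1112148·88/10000⌋=9786; principal=324448-9786=314662; balance=1112148-314662=797486
13. interest=⌊797486·88/10000⌋=7017; principal=324448-7017=317431; balance=797486-317431=480055
14. interest=⌊480055·88/10000⌋=4224; principal=324448-4224=320224; balance=480055-320224=159831
15. interest=⌊159831·88/10000⌋=1406; principal=min(324448-1406,159831)=159831; balance=159831-159831=0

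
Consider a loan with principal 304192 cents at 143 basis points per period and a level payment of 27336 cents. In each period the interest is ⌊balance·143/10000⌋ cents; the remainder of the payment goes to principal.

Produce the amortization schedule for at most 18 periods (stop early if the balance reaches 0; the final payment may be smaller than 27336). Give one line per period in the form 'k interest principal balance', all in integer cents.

1. interest=⌊304192·143/10000⌋=4349; principal=27336-4349=22987; balance=304192-22987=281205
2. interest=⌊281205·143/10000⌋=4021; principal=27336-4021=23315; balance=281205-23315=257890
3. interest=⌊257890·143/10000⌋=3687; principal=27336-3687=23649; balance=257890-23649=234241
4. interest=⌊234241·143/10000⌋=3349; principal=27336-3349=23987; balance=234241-23987=210254
5. interest=⌊210254·143/10000⌋=3006; principal=27336-3006=24330; balance=210254-24330=185924
6. interest=⌊185924·143/10000⌋=2658; principal=27336-2658=24678; balance=185924-24678=161246
7. interest=⌊161246·143/10000⌋=2305; principal=27336-2305=25031; balance=161246-25031=136215
8. interest=⌊136215·143/10000⌋=1947; principal=27336-1947=25389; balance=136215-25389=110826
9. interest=⌊110826·143/10000⌋=1584; principal=27336-1584=25752; balance=110826-25752=85074
10. interest=⌊85074·143/10000⌋=1216; principal=27336-1216=26120; balance=85074-26120=58954
11. interest=⌊58954·143/10000⌋=843; principal=27336-843=26493; balance=58954-26493=32461
12. interest=⌊32461·143/10000⌋=464; principal=27336-464=26872; balance=32461-26872=5589
13. interest=⌊5589·143/10000⌋=79; principal=min(27336-79,5589)=5589; balance=5589-5589=0

1 4349 22987 281205
2 4021 23315 257890
3 3687 23649 234241
4 3349 23987 210254
5 3006 24330 185924
6 2658 24678 161246
7 2305 25031 136215
8 1947 25389 110826
9 1584 25752 85074
10 1216 26120 58954
11 843 26493 32461
12 464 26872 5589
13 79 5589 0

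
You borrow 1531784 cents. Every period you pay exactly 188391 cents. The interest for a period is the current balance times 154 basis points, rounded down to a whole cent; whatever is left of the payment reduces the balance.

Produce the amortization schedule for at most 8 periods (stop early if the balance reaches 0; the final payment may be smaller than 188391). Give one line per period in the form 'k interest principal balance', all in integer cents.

1 23589 164802 1366982
2 21051 167340 1199642
3 18474 169917 1029725
4 15857 172534 857191
5 13200 175191 682000
6 10502 177889 504111
7 7763 180628 323483
8 4981 183410 140073

1. interest=⌊1531784·154/10000⌋=23589; principal=188391-23589=164802; balance=1531784-164802=1366982
2. interest=⌊1366982·154/10000⌋=21051; principal=188391-21051=167340; balance=1366982-167340=1199642
3. interest=⌊1199642·154/10000⌋=18474; principal=188391-18474=169917; balance=1199642-169917=1029725
4. interest=⌊1029725·154/10000⌋=15857; principal=188391-15857=172534; balance=1029725-172534=857191
5. interest=⌊857191·154/10000⌋=13200; principal=188391-13200=175191; balance=857191-175191=682000
6. interest=⌊682000·154/10000⌋=10502; principal=188391-10502=177889; balance=682000-177889=504111
7. interest=⌊504111·154/10000⌋=7763; principal=188391-7763=180628; balance=504111-180628=323483
8. interest=⌊323483·154/10000⌋=4981; principal=188391-4981=183410; balance=323483-183410=140073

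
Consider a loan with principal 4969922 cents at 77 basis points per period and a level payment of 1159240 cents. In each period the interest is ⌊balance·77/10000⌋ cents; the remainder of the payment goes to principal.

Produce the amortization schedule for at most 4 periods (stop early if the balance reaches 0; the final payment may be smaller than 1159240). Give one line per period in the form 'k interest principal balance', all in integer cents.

1 38268 1120972 3848950
2 29636 1129604 2719346
3 20938 1138302 1581044
4 12174 1147066 433978

1. interest=⌊4969922·77/10000⌋=38268; principal=1159240-38268=1120972; balance=4969922-1120972=3848950
2. interest=⌊3848950·77/10000⌋=29636; principal=1159240-29636=1129604; balance=3848950-1129604=2719346
3. interest=⌊2719346·77/10000⌋=20938; principal=1159240-20938=1138302; balance=2719346-1138302=1581044
4. interest=⌊1581044·77/10000⌋=12174; principal=1159240-12174=1147066; balance=1581044-1147066=433978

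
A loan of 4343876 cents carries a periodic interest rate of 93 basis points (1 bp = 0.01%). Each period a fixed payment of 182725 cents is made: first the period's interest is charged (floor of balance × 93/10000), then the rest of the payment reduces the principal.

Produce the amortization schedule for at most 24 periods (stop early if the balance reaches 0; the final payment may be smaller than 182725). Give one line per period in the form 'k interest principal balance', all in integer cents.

1. interest=⌊4343876·93/10000⌋=40398; principal=182725-40398=142327; balance=4343876-142327=4201549
2. interest=⌊4201549·93/10000⌋=39074; principal=182725-39074=143651; balance=4201549-143651=4057898
3. interest=⌊4057898·93/10000⌋=37738; principal=182725-37738=144987; balance=4057898-144987=3912911
4. interest=⌊3912911·93/10000⌋=36390; principal=182725-36390=146335; balance=3912911-146335=3766576
5. interest=⌊3766576·93/10000⌋=35029; principal=182725-35029=147696; balance=3766576-147696=3618880
6. interest=⌊3618880·93/10000⌋=33655; principal=182725-33655=149070; balance=3618880-149070=3469810
7. interest=⌊3469810·93/10000⌋=32269; principal=182725-32269=150456; balance=3469810-150456=3319354
8. interest=⌊3319354·93/10000⌋=30869; principal=182725-30869=151856; balance=3319354-151856=3167498
9. interest=⌊3167498·93/10000⌋=29457; principal=182725-29457=153268; balance=3167498-153268=3014230
10. interest=⌊3014230·93/10000⌋=28032; principal=182725-28032=154693; balance=3014230-154693=2859537
11. interest=⌊2859537·93/10000⌋=26593; principal=182725-26593=156132; balance=2859537-156132=2703405
12. interest=⌊2703405·93/10000⌋=25141; principal=182725-25141=157584; balance=2703405-157584=2545821
13. interest=⌊2545821·93/10000⌋=23676; principal=182725-23676=159049; balance=2545821-159049=2386772
14. interest=⌊2386772·93/10000⌋=22196; principal=182725-22196=160529; balance=2386772-160529=2226243
15. interest=⌊2226243·93/10000⌋=20704; principal=182725-20704=162021; balance=2226243-162021=2064222
16. interest=⌊2064222·93/10000⌋=19197; principal=182725-19197=163528; balance=2064222-163528=1900694
17. interest=⌊1900694·93/10000⌋=17676; principal=182725-17676=165049; balance=1900694-165049=1735645
18. interest=⌊1735645·93/10000⌋=16141; principal=182725-16141=166584; balance=1735645-166584=1569061
19. interest=⌊1569061·93/10000⌋=14592; principal=182725-14592=168133; balance=1569061-168133=1400928
20. interest=⌊1400928·93/10000⌋=13028; principal=182725-13028=169697; balance=1400928-169697=1231231
21. interest=⌊1231231·93/10000⌋=11450; principal=182725-11450=171275; balance=1231231-171275=1059956
22. interest=⌊1059956·93/10000⌋=9857; principal=182725-9857=172868; balance=1059956-172868=887088
23. interest=⌊887088·93/10000⌋=8249; principal=182725-8249=174476; balance=887088-174476=712612
24. interest=⌊712612·93/10000⌋=6627; principal=182725-6627=176098; balance=712612-176098=536514

1 40398 142327 4201549
2 39074 143651 4057898
3 37738 144987 3912911
4 36390 146335 3766576
5 35029 147696 3618880
6 33655 149070 3469810
7 32269 150456 3319354
8 30869 151856 3167498
9 29457 153268 3014230
10 28032 154693 2859537
11 26593 156132 2703405
12 25141 157584 2545821
13 23676 159049 2386772
14 22196 160529 2226243
15 20704 162021 2064222
16 19197 163528 1900694
17 17676 165049 1735645
18 16141 166584 1569061
19 14592 168133 1400928
20 13028 169697 1231231
21 11450 171275 1059956
22 9857 172868 887088
23 8249 174476 712612
24 6627 176098 536514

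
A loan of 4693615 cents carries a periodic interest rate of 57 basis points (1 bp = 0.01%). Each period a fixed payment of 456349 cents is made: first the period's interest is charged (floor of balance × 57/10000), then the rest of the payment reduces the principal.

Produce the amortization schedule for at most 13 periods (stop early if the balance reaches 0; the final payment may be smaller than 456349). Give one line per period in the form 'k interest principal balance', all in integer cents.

1 26753 429596 4264019
2 24304 432045 3831974
3 21842 434507 3397467
4 19365 436984 2960483
5 16874 439475 2521008
6 14369 441980 2079028
7 11850 444499 1634529
8 9316 447033 1187496
9 6768 449581 737915
10 4206 452143 285772
11 1628 285772 0

1. interest=⌊4693615·57/10000⌋=26753; principal=456349-26753=429596; balance=4693615-429596=4264019
2. interest=⌊4264019·57/10000⌋=24304; principal=456349-24304=432045; balance=4264019-432045=3831974
3. interest=⌊3831974·57/10000⌋=21842; principal=456349-21842=434507; balance=3831974-434507=3397467
4. interest=⌊3397467·57/10000⌋=19365; principal=456349-19365=436984; balance=3397467-436984=2960483
5. interest=⌊2960483·57/10000⌋=16874; principal=456349-16874=439475; balance=2960483-439475=2521008
6. interest=⌊2521008·57/10000⌋=14369; principal=456349-14369=441980; balance=2521008-441980=2079028
7. interest=⌊2079028·57/10000⌋=11850; principal=456349-11850=444499; balance=2079028-444499=1634529
8. interest=⌊1634529·57/10000⌋=9316; principal=456349-9316=447033; balance=1634529-447033=1187496
9. interest=⌊1187496·57/10000⌋=6768; principal=456349-6768=449581; balance=1187496-449581=737915
10. interest=⌊737915·57/10000⌋=4206; principal=456349-4206=452143; balance=737915-452143=285772
11. interest=⌊285772·57/10000⌋=1628; principal=min(456349-1628,285772)=285772; balance=285772-285772=0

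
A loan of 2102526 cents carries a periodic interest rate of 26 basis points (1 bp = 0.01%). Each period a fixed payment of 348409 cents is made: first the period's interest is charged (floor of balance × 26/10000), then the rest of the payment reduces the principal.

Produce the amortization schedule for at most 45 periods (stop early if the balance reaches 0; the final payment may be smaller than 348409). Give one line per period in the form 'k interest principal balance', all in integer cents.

1. interest=⌊2102526·26/10000⌋=5466; principal=348409-5466=342943; balance=2102526-342943=1759583
2. interest=⌊1759583·26/10000⌋=4574; principal=348409-4574=343835; balance=1759583-343835=1415748
3. interest=⌊1415748·26/10000⌋=3680; principal=348409-3680=344729; balance=1415748-344729=1071019
4. interest=⌊1071019·26/10000⌋=2784; principal=348409-2784=345625; balance=1071019-345625=725394
5. interest=⌊725394·26/10000⌋=1886; principal=348409-1886=346523; balance=725394-346523=378871
6. interest=⌊378871·26/10000⌋=985; principal=348409-985=347424; balance=378871-347424=31447
7. interest=⌊31447·26/10000⌋=81; principal=min(348409-81,31447)=31447; balance=31447-31447=0

1 5466 342943 1759583
2 4574 343835 1415748
3 3680 344729 1071019
4 2784 345625 725394
5 1886 346523 378871
6 985 347424 31447
7 81 31447 0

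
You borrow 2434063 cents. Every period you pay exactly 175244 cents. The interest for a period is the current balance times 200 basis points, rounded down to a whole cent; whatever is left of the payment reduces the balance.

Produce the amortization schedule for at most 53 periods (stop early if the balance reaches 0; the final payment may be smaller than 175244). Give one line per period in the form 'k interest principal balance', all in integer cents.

1. interest=⌊2434063·200/10000⌋=48681; principal=175244-48681=126563; balance=2434063-126563=2307500
2. interest=⌊2307500·200/10000⌋=46150; principal=175244-46150=129094; balance=2307500-129094=2178406
3. interest=⌊2178406·200/10000⌋=43568; principal=175244-43568=131676; balance=2178406-131676=2046730
4. interest=⌊2046730·200/10000⌋=40934; principal=175244-40934=134310; balance=2046730-134310=1912420
5. interest=⌊1912420·200/10000⌋=38248; principal=175244-38248=136996; balance=1912420-136996=1775424
6. interest=⌊1775424·200/10000⌋=35508; principal=175244-35508=139736; balance=1775424-139736=1635688
7. interest=⌊1635688·200/10000⌋=32713; principal=175244-32713=142531; balance=1635688-142531=1493157
8. interest=⌊1493157·200/10000⌋=29863; principal=175244-29863=145381; balance=1493157-145381=1347776
9. interest=⌊1347776·200/10000⌋=26955; principal=175244-26955=148289; balance=1347776-148289=1199487
10. interest=⌊1199487·200/10000⌋=23989; principal=175244-23989=151255; balance=1199487-151255=1048232
11. interest=⌊1048232·200/10000⌋=20964; principal=175244-20964=154280; balance=1048232-154280=893952
12. interest=⌊893952·200/10000⌋=17879; principal=175244-17879=157365; balance=893952-157365=736587
13. interest=⌊736587·200/10000⌋=14731; principal=175244-14731=160513; balance=736587-160513=576074
14. interest=⌊576074·200/10000⌋=11521; principal=175244-11521=163723; balance=576074-163723=412351
15. interest=⌊412351·200/10000⌋=8247; principal=175244-8247=166997; balance=412351-166997=245354
16. interest=⌊245354·200/10000⌋=4907; principal=175244-4907=170337; balance=245354-170337=75017
17. interest=⌊75017·200/10000⌋=1500; principal=min(175244-1500,75017)=75017; balance=75017-75017=0

1 48681 126563 2307500
2 46150 129094 2178406
3 43568 131676 2046730
4 40934 134310 1912420
5 38248 136996 1775424
6 35508 139736 1635688
7 32713 142531 1493157
8 29863 145381 1347776
9 26955 148289 1199487
10 23989 151255 1048232
11 20964 154280 893952
12 17879 157365 736587
13 14731 160513 576074
14 11521 163723 412351
15 8247 166997 245354
16 4907 170337 75017
17 1500 75017 0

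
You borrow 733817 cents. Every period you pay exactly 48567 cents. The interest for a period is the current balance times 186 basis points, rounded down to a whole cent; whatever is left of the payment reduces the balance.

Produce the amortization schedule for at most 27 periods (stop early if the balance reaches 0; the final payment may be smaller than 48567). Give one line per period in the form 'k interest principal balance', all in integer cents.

1 13648 34919 698898
2 12999 35568 663330
3 12337 36230 627100
4 11664 36903 590197
5 10977 37590 552607
6 10278 38289 514318
7 9566 39001 475317
8 8840 39727 435590
9 8101 40466 395124
10 7349 41218 353906
11 6582 41985 311921
12 5801 42766 269155
13 5006 43561 225594
14 4196 44371 181223
15 3370 45197 136026
16 2530 46037 89989
17 1673 46894 43095
18 801 43095 0

1. interest=⌊733817·186/10000⌋=13648; principal=48567-13648=34919; balance=733817-34919=698898
2. interest=⌊698898·186/10000⌋=12999; principal=48567-12999=35568; balance=698898-35568=663330
3. interest=⌊663330·186/10000⌋=12337; principal=48567-12337=36230; balance=663330-36230=627100
4. interest=⌊627100·186/10000⌋=11664; principal=48567-11664=36903; balance=627100-36903=590197
5. interest=⌊590197·186/10000⌋=10977; principal=48567-10977=37590; balance=590197-37590=552607
6. interest=⌊552607·186/10000⌋=10278; principal=48567-10278=38289; balance=552607-38289=514318
7. interest=⌊514318·186/10000⌋=9566; principal=48567-9566=39001; balance=514318-39001=475317
8. interest=⌊475317·186/10000⌋=8840; principal=48567-8840=39727; balance=475317-39727=435590
9. interest=⌊435590·186/10000⌋=8101; principal=48567-8101=40466; balance=435590-40466=395124
10. interest=⌊395124·186/10000⌋=7349; principal=48567-7349=41218; balance=395124-41218=353906
11. interest=⌊353906·186/10000⌋=6582; principal=48567-6582=41985; balance=353906-41985=311921
12. interest=⌊311921·186/10000⌋=5801; principal=48567-5801=42766; balance=311921-42766=269155
13. interest=⌊269155·186/10000⌋=5006; principal=48567-5006=43561; balance=269155-43561=225594
14. interest=⌊225594·186/10000⌋=4196; principal=48567-4196=44371; balance=225594-44371=181223
15. interest=⌊181223·186/10000⌋=3370; principal=48567-3370=45197; balance=181223-45197=136026
16. interest=⌊136026·186/10000⌋=2530; principal=48567-2530=46037; balance=136026-46037=89989
17. interest=⌊89989·186/10000⌋=1673; principal=48567-1673=46894; balance=89989-46894=43095
18. interest=⌊43095·186/10000⌋=801; principal=min(48567-801,43095)=43095; balance=43095-43095=0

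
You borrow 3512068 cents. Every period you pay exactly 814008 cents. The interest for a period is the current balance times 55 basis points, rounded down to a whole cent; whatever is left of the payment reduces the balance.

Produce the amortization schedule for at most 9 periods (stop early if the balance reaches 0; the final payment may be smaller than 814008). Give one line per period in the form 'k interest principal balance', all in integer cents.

1. interest=⌊3512068·55/10000⌋=19316; principal=814008-19316=794692; balance=3512068-794692=2717376
2. interest=⌊2717376·55/10000⌋=14945; principal=814008-14945=799063; balance=2717376-799063=1918313
3. interest=⌊1918313·55/10000⌋=10550; principal=814008-10550=803458; balance=1918313-803458=1114855
4. interest=⌊1114855·55/10000⌋=6131; principal=814008-6131=807877; balance=1114855-807877=306978
5. interest=⌊306978·55/10000⌋=1688; principal=min(814008-1688,306978)=306978; balance=306978-306978=0

1 19316 794692 2717376
2 14945 799063 1918313
3 10550 803458 1114855
4 6131 807877 306978
5 1688 306978 0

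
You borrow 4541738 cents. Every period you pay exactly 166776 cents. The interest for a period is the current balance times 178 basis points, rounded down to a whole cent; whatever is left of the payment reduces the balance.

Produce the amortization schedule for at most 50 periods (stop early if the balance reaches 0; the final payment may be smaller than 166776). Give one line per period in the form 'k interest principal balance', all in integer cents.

1 80842 85934 4455804
2 79313 87463 4368341
3 77756 89020 4279321
4 76171 90605 4188716
5 74559 92217 4096499
6 72917 93859 4002640
7 71246 95530 3907110
8 69546 97230 3809880
9 67815 98961 3710919
10 66054 100722 3610197
11 64261 102515 3507682
12 62436 104340 3403342
13 60579 106197 3297145
14 58689 108087 3189058
15 56765 110011 3079047
16 54807 111969 2967078
17 52813 113963 2853115
18 50785 115991 2737124
19 48720 118056 2619068
20 46619 120157 2498911
21 44480 122296 2376615
22 42303 124473 2252142
23 40088 126688 2125454
24 37833 128943 1996511
25 35537 131239 1865272
26 33201 133575 1731697
27 30824 135952 1595745
28 28404 138372 1457373
29 25941 140835 1316538
30 23434 143342 1173196
31 20882 145894 1027302
32 18285 148491 878811
33 15642 151134 727677
34 12952 153824 573853
35 10214 156562 417291
36 7427 159349 257942
37 4591 162185 95757
38 1704 95757 0

1. interest=⌊4541738·178/10000⌋=80842; principal=166776-80842=85934; balance=4541738-85934=4455804
2. interest=⌊4455804·178/10000⌋=79313; principal=166776-79313=87463; balance=4455804-87463=4368341
3. interest=⌊4368341·178/10000⌋=77756; principal=166776-77756=89020; balance=4368341-89020=4279321
4. interest=⌊4279321·178/10000⌋=76171; principal=166776-76171=90605; balance=4279321-90605=4188716
5. interest=⌊4188716·178/10000⌋=74559; principal=166776-74559=92217; balance=4188716-92217=4096499
6. interest=⌊4096499·178/10000⌋=72917; principal=166776-72917=93859; balance=4096499-93859=4002640
7. interest=⌊4002640·178/10000⌋=71246; principal=166776-71246=95530; balance=4002640-95530=3907110
8. interest=⌊3907110·178/10000⌋=69546; principal=166776-69546=97230; balance=3907110-97230=3809880
9. interest=⌊3809880·178/10000⌋=67815; principal=166776-67815=98961; balance=3809880-98961=3710919
10. interest=⌊3710919·178/10000⌋=66054; principal=166776-66054=100722; balance=3710919-100722=3610197
11. interest=⌊3610197·178/10000⌋=64261; principal=166776-64261=102515; balance=3610197-102515=3507682
12. interest=⌊3507682·178/10000⌋=62436; principal=166776-62436=104340; balance=3507682-104340=3403342
13. interest=⌊3403342·178/10000⌋=60579; principal=166776-60579=106197; balance=3403342-106197=3297145
14. interest=⌊3297145·178/10000⌋=58689; principal=166776-58689=108087; balance=3297145-108087=3189058
15. interest=⌊3189058·178/10000⌋=56765; principal=166776-56765=110011; balance=3189058-110011=3079047
16. interest=⌊3079047·178/10000⌋=54807; principal=166776-54807=111969; balance=3079047-111969=2967078
17. interest=⌊2967078·178/10000⌋=52813; principal=166776-52813=113963; balance=2967078-113963=2853115
18. interest=⌊2853115·178/10000⌋=50785; principal=166776-50785=115991; balance=2853115-115991=2737124
19. interest=⌊2737124·178/10000⌋=48720; principal=166776-48720=118056; balance=2737124-118056=2619068
20. interest=⌊2619068·178/10000⌋=46619; principal=166776-46619=120157; balance=2619068-120157=2498911
21. interest=⌊2498911·178/10000⌋=44480; principal=166776-44480=122296; balance=2498911-122296=2376615
22. interest=⌊2376615·178/10000⌋=42303; principal=166776-42303=124473; balance=2376615-124473=2252142
23. interest=⌊2252142·178/10000⌋=40088; principal=166776-40088=126688; balance=2252142-126688=2125454
24. interest=⌊2125454·178/10000⌋=37833; principal=166776-37833=128943; balance=2125454-128943=1996511
25. interest=⌊1996511·178/10000⌋=35537; principal=166776-35537=131239; balance=1996511-131239=1865272
26. interest=⌊1865272·178/10000⌋=33201; principal=166776-33201=133575; balance=1865272-133575=1731697
27. interest=⌊1731697·178/10000⌋=30824; principal=166776-30824=135952; balance=1731697-135952=1595745
28. interest=⌊1595745·178/10000⌋=28404; principal=166776-28404=138372; balance=1595745-138372=1457373
29. interest=⌊1457373·178/10000⌋=25941; principal=166776-25941=140835; balance=1457373-140835=1316538
30. interest=⌊1316538·178/10000⌋=23434; principal=166776-23434=143342; balance=1316538-143342=1173196
31. interest=⌊1173196·178/10000⌋=20882; principal=166776-20882=145894; balance=1173196-145894=1027302
32. interest=⌊1027302·178/10000⌋=18285; principal=166776-18285=148491; balance=1027302-148491=878811
33. interest=⌊878811·178/10000⌋=15642; principal=166776-15642=151134; balance=878811-151134=727677
34. interest=⌊727677·178/10000⌋=12952; principal=166776-12952=153824; balance=727677-153824=573853
35. interest=⌊573853·178/10000⌋=10214; principal=166776-10214=156562; balance=573853-156562=417291
36. interest=⌊417291·178/10000⌋=7427; principal=166776-7427=159349; balance=417291-159349=257942
37. interest=⌊257942·178/10000⌋=4591; principal=166776-4591=162185; balance=257942-162185=95757
38. interest=⌊95757·178/10000⌋=1704; principal=min(166776-1704,95757)=95757; balance=95757-95757=0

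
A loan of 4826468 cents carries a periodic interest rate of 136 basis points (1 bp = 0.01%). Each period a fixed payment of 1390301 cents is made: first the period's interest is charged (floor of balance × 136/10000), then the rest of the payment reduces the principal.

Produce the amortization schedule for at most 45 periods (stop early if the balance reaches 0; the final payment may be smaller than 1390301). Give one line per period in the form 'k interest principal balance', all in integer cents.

1 65639 1324662 3501806
2 47624 1342677 2159129
3 29364 1360937 798192
4 10855 798192 0

1. interest=⌊4826468·136/10000⌋=65639; principal=1390301-65639=1324662; balance=4826468-1324662=3501806
2. interest=⌊3501806·136/10000⌋=47624; principal=1390301-47624=1342677; balance=3501806-1342677=2159129
3. interest=⌊2159129·136/10000⌋=29364; principal=1390301-29364=1360937; balance=2159129-1360937=798192
4. interest=⌊798192·136/10000⌋=10855; principal=min(1390301-10855,798192)=798192; balance=798192-798192=0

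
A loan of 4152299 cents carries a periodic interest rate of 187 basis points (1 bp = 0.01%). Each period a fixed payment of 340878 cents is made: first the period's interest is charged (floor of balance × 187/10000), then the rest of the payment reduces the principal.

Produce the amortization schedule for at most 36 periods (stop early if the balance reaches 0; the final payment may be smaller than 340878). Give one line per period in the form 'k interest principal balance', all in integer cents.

1. interest=⌊4152299·187/10000⌋=77647; principal=340878-77647=263231; balance=4152299-263231=3889068
2. interest=⌊3889068·187/10000⌋=72725; principal=340878-72725=268153; balance=3889068-268153=3620915
3. interest=⌊3620915·187/10000⌋=67711; principal=340878-67711=273167; balance=3620915-273167=3347748
4. interest=⌊3347748·187/10000⌋=62602; principal=340878-62602=278276; balance=3347748-278276=3069472
5. interest=⌊3069472·187/10000⌋=57399; principal=340878-57399=283479; balance=3069472-283479=2785993
6. interest=⌊2785993·187/10000⌋=52098; principal=340878-52098=288780; balance=2785993-288780=2497213
7. interest=⌊2497213·187/10000⌋=46697; principal=340878-46697=294181; balance=2497213-294181=2203032
8. interest=⌊2203032·187/10000⌋=41196; principal=340878-41196=299682; balance=2203032-299682=1903350
9. interest=⌊1903350·187/10000⌋=35592; principal=340878-35592=305286; balance=1903350-305286=1598064
10. interest=⌊1598064·187/10000⌋=29883; principal=340878-29883=310995; balance=1598064-310995=1287069
11. interest=⌊1287069·187/10000⌋=24068; principal=340878-24068=316810; balance=1287069-316810=970259
12. interest=⌊970259·187/10000⌋=18143; principal=340878-18143=322735; balance=970259-322735=647524
13. interest=⌊647524·187/10000⌋=12108; principal=340878-12108=328770; balance=647524-328770=318754
14. interest=⌊318754·187/10000⌋=5960; principal=min(340878-5960,318754)=318754; balance=318754-318754=0

1 77647 263231 3889068
2 72725 268153 3620915
3 67711 273167 3347748
4 62602 278276 3069472
5 57399 283479 2785993
6 52098 288780 2497213
7 46697 294181 2203032
8 41196 299682 1903350
9 35592 305286 1598064
10 29883 310995 1287069
11 24068 316810 970259
12 18143 322735 647524
13 12108 328770 318754
14 5960 318754 0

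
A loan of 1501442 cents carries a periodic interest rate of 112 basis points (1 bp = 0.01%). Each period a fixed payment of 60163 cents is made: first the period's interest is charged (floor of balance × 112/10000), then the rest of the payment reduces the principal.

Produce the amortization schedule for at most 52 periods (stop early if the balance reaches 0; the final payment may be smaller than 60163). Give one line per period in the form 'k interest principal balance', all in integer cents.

1 16816 43347 1458095
2 16330 43833 1414262
3 15839 44324 1369938
4 15343 44820 1325118
5 14841 45322 1279796
6 14333 45830 1233966
7 13820 46343 1187623
8 13301 46862 1140761
9 12776 47387 1093374
10 12245 47918 1045456
11 11709 48454 997002
12 11166 48997 948005
13 10617 49546 898459
14 10062 50101 848358
15 9501 50662 797696
16 8934 51229 746467
17 8360 51803 694664
18 7780 52383 642281
19 7193 52970 589311
20 6600 53563 535748
21 6000 54163 481585
22 5393 54770 426815
23 4780 55383 371432
24 4160 56003 315429
25 3532 56631 258798
26 2898 57265 201533
27 2257 57906 143627
28 1608 58555 85072
29 952 59211 25861
30 289 25861 0

1. interest=⌊1501442·112/10000⌋=16816; principal=60163-16816=43347; balance=1501442-43347=1458095
2. interest=⌊1458095·112/10000⌋=16330; principal=60163-16330=43833; balance=1458095-43833=1414262
3. interest=⌊1414262·112/10000⌋=15839; principal=60163-15839=44324; balance=1414262-44324=1369938
4. interest=⌊1369938·112/10000⌋=15343; principal=60163-15343=44820; balance=1369938-44820=1325118
5. interest=⌊1325118·112/10000⌋=14841; principal=60163-14841=45322; balance=1325118-45322=1279796
6. interest=⌊1279796·112/10000⌋=14333; principal=60163-14333=45830; balance=1279796-45830=1233966
7. interest=⌊1233966·112/10000⌋=13820; principal=60163-13820=46343; balance=1233966-46343=1187623
8. interest=⌊1187623·112/10000⌋=13301; principal=60163-13301=46862; balance=1187623-46862=1140761
9. interest=⌊1140761·112/10000⌋=12776; principal=60163-12776=47387; balance=1140761-47387=1093374
10. interest=⌊1093374·112/10000⌋=12245; principal=60163-12245=47918; balance=1093374-47918=1045456
11. interest=⌊1045456·112/10000⌋=11709; principal=60163-11709=48454; balance=1045456-48454=997002
12. interest=⌊997002·112/10000⌋=11166; principal=60163-11166=48997; balance=997002-48997=948005
13. interest=⌊948005·112/10000⌋=10617; principal=60163-10617=49546; balance=948005-49546=898459
14. interest=⌊898459·112/10000⌋=10062; principal=60163-10062=50101; balance=898459-50101=848358
15. interest=⌊848358·112/10000⌋=9501; principal=60163-9501=50662; balance=848358-50662=797696
16. interest=⌊797696·112/10000⌋=8934; principal=60163-8934=51229; balance=797696-51229=746467
17. interest=⌊746467·112/10000⌋=8360; principal=60163-8360=51803; balance=746467-51803=694664
18. interest=⌊694664·112/10000⌋=7780; principal=60163-7780=52383; balance=694664-52383=642281
19. interest=⌊642281·112/10000⌋=7193; principal=60163-7193=52970; balance=642281-52970=589311
20. interest=⌊589311·112/10000⌋=6600; principal=60163-6600=53563; balance=589311-53563=535748
21. interest=⌊535748·112/10000⌋=6000; principal=60163-6000=54163; balance=535748-54163=481585
22. interest=⌊481585·112/10000⌋=5393; principal=60163-5393=54770; balance=481585-54770=426815
23. interest=⌊426815·112/10000⌋=4780; principal=60163-4780=55383; balance=426815-55383=371432
24. interest=⌊371432·112/10000⌋=4160; principal=60163-4160=56003; balance=371432-56003=315429
25. interest=⌊315429·112/10000⌋=3532; principal=60163-3532=56631; balance=315429-56631=258798
26. interest=⌊258798·112/10000⌋=2898; principal=60163-2898=57265; balance=258798-57265=201533
27. interest=⌊201533·112/10000⌋=2257; principal=60163-2257=57906; balance=201533-57906=143627
28. interest=⌊143627·112/10000⌋=1608; principal=60163-1608=58555; balance=143627-58555=85072
29. interest=⌊85072·112/10000⌋=952; principal=60163-952=59211; balance=85072-59211=25861
30. interest=⌊25861·112/10000⌋=289; principal=min(60163-289,25861)=25861; balance=25861-25861=0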